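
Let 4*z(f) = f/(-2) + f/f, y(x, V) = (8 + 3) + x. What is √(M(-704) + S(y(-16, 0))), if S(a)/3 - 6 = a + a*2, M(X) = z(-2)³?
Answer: I*√430/4 ≈ 5.1841*I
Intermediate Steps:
y(x, V) = 11 + x
z(f) = ¼ - f/8 (z(f) = (f/(-2) + f/f)/4 = (f*(-½) + 1)/4 = (-f/2 + 1)/4 = (1 - f/2)/4 = ¼ - f/8)
M(X) = ⅛ (M(X) = (¼ - ⅛*(-2))³ = (¼ + ¼)³ = (½)³ = ⅛)
S(a) = 18 + 9*a (S(a) = 18 + 3*(a + a*2) = 18 + 3*(a + 2*a) = 18 + 3*(3*a) = 18 + 9*a)
√(M(-704) + S(y(-16, 0))) = √(⅛ + (18 + 9*(11 - 16))) = √(⅛ + (18 + 9*(-5))) = √(⅛ + (18 - 45)) = √(⅛ - 27) = √(-215/8) = I*√430/4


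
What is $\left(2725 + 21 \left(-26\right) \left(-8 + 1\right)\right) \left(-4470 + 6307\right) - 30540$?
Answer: $11996299$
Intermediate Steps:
$\left(2725 + 21 \left(-26\right) \left(-8 + 1\right)\right) \left(-4470 + 6307\right) - 30540 = \left(2725 - -3822\right) 1837 - 30540 = \left(2725 + 3822\right) 1837 - 30540 = 6547 \cdot 1837 - 30540 = 12026839 - 30540 = 11996299$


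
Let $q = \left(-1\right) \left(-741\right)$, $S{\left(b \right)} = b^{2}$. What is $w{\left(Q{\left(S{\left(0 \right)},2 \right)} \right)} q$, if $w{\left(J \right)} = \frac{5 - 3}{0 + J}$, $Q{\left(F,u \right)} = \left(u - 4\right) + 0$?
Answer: $-741$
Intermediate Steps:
$q = 741$
$Q{\left(F,u \right)} = -4 + u$ ($Q{\left(F,u \right)} = \left(-4 + u\right) + 0 = -4 + u$)
$w{\left(J \right)} = \frac{2}{J}$
$w{\left(Q{\left(S{\left(0 \right)},2 \right)} \right)} q = \frac{2}{-4 + 2} \cdot 741 = \frac{2}{-2} \cdot 741 = 2 \left(- \frac{1}{2}\right) 741 = \left(-1\right) 741 = -741$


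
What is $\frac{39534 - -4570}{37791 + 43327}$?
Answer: $\frac{22052}{40559} \approx 0.5437$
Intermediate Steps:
$\frac{39534 - -4570}{37791 + 43327} = \frac{39534 + \left(-12535 + 17105\right)}{81118} = \left(39534 + 4570\right) \frac{1}{81118} = 44104 \cdot \frac{1}{81118} = \frac{22052}{40559}$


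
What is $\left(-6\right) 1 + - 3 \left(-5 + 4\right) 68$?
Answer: $198$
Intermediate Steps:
$\left(-6\right) 1 + - 3 \left(-5 + 4\right) 68 = -6 + \left(-3\right) \left(-1\right) 68 = -6 + 3 \cdot 68 = -6 + 204 = 198$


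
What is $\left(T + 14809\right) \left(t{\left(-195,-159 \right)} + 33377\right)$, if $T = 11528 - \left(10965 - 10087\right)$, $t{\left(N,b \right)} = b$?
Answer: $845697062$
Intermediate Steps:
$T = 10650$ ($T = 11528 - \left(10965 - 10087\right) = 11528 - 878 = 10650$)
$\left(T + 14809\right) \left(t{\left(-195,-159 \right)} + 33377\right) = \left(10650 + 14809\right) \left(-159 + 33377\right) = 25459 \cdot 33218 = 845697062$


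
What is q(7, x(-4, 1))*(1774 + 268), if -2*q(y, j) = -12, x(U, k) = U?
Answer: 12252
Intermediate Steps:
q(y, j) = 6 (q(y, j) = -½*(-12) = 6)
q(7, x(-4, 1))*(1774 + 268) = 6*(1774 + 268) = 6*2042 = 12252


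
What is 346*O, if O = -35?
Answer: -12110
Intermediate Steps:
346*O = 346*(-35) = -12110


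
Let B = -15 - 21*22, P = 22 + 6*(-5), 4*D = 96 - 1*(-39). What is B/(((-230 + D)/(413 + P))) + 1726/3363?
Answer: 520015906/527991 ≈ 984.90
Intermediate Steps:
D = 135/4 (D = (96 - 1*(-39))/4 = (96 + 39)/4 = (¼)*135 = 135/4 ≈ 33.750)
P = -8 (P = 22 - 30 = -8)
B = -477 (B = -15 - 462 = -477)
B/(((-230 + D)/(413 + P))) + 1726/3363 = -477*(413 - 8)/(-230 + 135/4) + 1726/3363 = -477/((-785/4/405)) + 1726*(1/3363) = -477/((-785/4*1/405)) + 1726/3363 = -477/(-157/324) + 1726/3363 = -477*(-324/157) + 1726/3363 = 154548/157 + 1726/3363 = 520015906/527991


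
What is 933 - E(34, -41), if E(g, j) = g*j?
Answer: 2327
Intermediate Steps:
933 - E(34, -41) = 933 - 34*(-41) = 933 - 1*(-1394) = 933 + 1394 = 2327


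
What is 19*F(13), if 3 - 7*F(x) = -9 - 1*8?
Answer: 380/7 ≈ 54.286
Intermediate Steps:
F(x) = 20/7 (F(x) = 3/7 - (-9 - 1*8)/7 = 3/7 - (-9 - 8)/7 = 3/7 - ⅐*(-17) = 3/7 + 17/7 = 20/7)
19*F(13) = 19*(20/7) = 380/7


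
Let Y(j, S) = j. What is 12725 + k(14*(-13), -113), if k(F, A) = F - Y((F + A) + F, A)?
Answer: 13020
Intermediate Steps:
k(F, A) = -A - F (k(F, A) = F - ((F + A) + F) = F - ((A + F) + F) = F - (A + 2*F) = F + (-A - 2*F) = -A - F)
12725 + k(14*(-13), -113) = 12725 + (-1*(-113) - 14*(-13)) = 12725 + (113 - 1*(-182)) = 12725 + (113 + 182) = 12725 + 295 = 13020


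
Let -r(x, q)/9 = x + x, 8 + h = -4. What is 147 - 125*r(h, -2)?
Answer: -26853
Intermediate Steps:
h = -12 (h = -8 - 4 = -12)
r(x, q) = -18*x (r(x, q) = -9*(x + x) = -18*x)
147 - 125*r(h, -2) = 147 - (-2250)*(-12) = 147 - 125*216 = 147 - 27000 = -26853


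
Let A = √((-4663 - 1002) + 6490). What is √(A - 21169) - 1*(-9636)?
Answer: 9636 + √(-21169 + 5*√33) ≈ 9636.0 + 145.4*I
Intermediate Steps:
A = 5*√33 (A = √(-5665 + 6490) = √825 = 5*√33 ≈ 28.723)
√(A - 21169) - 1*(-9636) = √(5*√33 - 21169) - 1*(-9636) = √(-21169 + 5*√33) + 9636 = 9636 + √(-21169 + 5*√33)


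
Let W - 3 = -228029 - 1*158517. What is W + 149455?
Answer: -237088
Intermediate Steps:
W = -386543 (W = 3 + (-228029 - 1*158517) = 3 + (-228029 - 158517) = 3 - 386546 = -386543)
W + 149455 = -386543 + 149455 = -237088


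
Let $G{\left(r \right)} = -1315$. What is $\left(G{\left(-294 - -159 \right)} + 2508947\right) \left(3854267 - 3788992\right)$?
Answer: $163685678800$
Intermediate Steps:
$\left(G{\left(-294 - -159 \right)} + 2508947\right) \left(3854267 - 3788992\right) = \left(-1315 + 2508947\right) \left(3854267 - 3788992\right) = 2507632 \cdot 65275 = 163685678800$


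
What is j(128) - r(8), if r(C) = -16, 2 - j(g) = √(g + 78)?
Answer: 18 - √206 ≈ 3.6473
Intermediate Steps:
j(g) = 2 - √(78 + g) (j(g) = 2 - √(g + 78) = 2 - √(78 + g))
j(128) - r(8) = (2 - √(78 + 128)) - 1*(-16) = (2 - √206) + 16 = 18 - √206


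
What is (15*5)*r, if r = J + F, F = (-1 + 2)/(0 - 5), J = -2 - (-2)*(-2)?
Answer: -465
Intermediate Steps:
J = -6 (J = -2 - 1*4 = -2 - 4 = -6)
F = -⅕ (F = 1/(-5) = 1*(-⅕) = -⅕ ≈ -0.20000)
r = -31/5 (r = -6 - ⅕ = -31/5 ≈ -6.2000)
(15*5)*r = (15*5)*(-31/5) = 75*(-31/5) = -465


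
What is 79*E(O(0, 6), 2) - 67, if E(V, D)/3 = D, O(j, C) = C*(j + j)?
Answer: 407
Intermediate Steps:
O(j, C) = 2*C*j (O(j, C) = C*(2*j) = 2*C*j)
E(V, D) = 3*D
79*E(O(0, 6), 2) - 67 = 79*(3*2) - 67 = 79*6 - 67 = 474 - 67 = 407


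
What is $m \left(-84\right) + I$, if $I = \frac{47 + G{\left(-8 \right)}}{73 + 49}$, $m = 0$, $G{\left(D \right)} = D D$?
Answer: $\frac{111}{122} \approx 0.90984$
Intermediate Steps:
$G{\left(D \right)} = D^{2}$
$I = \frac{111}{122}$ ($I = \frac{47 + \left(-8\right)^{2}}{73 + 49} = \frac{47 + 64}{122} = 111 \cdot \frac{1}{122} = \frac{111}{122} \approx 0.90984$)
$m \left(-84\right) + I = 0 \left(-84\right) + \frac{111}{122} = 0 + \frac{111}{122} = \frac{111}{122}$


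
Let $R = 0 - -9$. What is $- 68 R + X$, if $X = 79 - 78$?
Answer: $-611$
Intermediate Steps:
$R = 9$ ($R = 0 + 9 = 9$)
$X = 1$
$- 68 R + X = \left(-68\right) 9 + 1 = -612 + 1 = -611$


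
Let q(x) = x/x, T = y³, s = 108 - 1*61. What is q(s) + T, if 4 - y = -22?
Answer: 17577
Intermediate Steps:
y = 26 (y = 4 - 1*(-22) = 4 + 22 = 26)
s = 47 (s = 108 - 61 = 47)
T = 17576 (T = 26³ = 17576)
q(x) = 1
q(s) + T = 1 + 17576 = 17577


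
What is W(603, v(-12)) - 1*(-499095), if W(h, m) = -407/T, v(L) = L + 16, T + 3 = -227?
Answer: 114792257/230 ≈ 4.9910e+5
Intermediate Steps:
T = -230 (T = -3 - 227 = -230)
v(L) = 16 + L
W(h, m) = 407/230 (W(h, m) = -407/(-230) = -407*(-1/230) = 407/230)
W(603, v(-12)) - 1*(-499095) = 407/230 - 1*(-499095) = 407/230 + 499095 = 114792257/230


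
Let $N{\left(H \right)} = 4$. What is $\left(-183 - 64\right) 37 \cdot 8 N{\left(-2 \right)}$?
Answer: $-292448$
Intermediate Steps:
$\left(-183 - 64\right) 37 \cdot 8 N{\left(-2 \right)} = \left(-183 - 64\right) 37 \cdot 8 \cdot 4 = - 247 \cdot 296 \cdot 4 = \left(-247\right) 1184 = -292448$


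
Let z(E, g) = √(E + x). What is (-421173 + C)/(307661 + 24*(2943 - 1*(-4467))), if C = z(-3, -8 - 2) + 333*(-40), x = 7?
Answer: -434491/485501 ≈ -0.89493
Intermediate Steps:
z(E, g) = √(7 + E) (z(E, g) = √(E + 7) = √(7 + E))
C = -13318 (C = √(7 - 3) + 333*(-40) = √4 - 13320 = 2 - 13320 = -13318)
(-421173 + C)/(307661 + 24*(2943 - 1*(-4467))) = (-421173 - 13318)/(307661 + 24*(2943 - 1*(-4467))) = -434491/(307661 + 24*(2943 + 4467)) = -434491/(307661 + 24*7410) = -434491/(307661 + 177840) = -434491/485501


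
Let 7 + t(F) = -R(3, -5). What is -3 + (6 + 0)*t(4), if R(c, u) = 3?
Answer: -63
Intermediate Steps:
t(F) = -10 (t(F) = -7 - 1*3 = -7 - 3 = -10)
-3 + (6 + 0)*t(4) = -3 + (6 + 0)*(-10) = -3 + 6*(-10) = -3 - 60 = -63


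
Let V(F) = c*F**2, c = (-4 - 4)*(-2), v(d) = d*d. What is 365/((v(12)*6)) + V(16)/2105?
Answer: 4307269/1818720 ≈ 2.3683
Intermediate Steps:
v(d) = d**2
c = 16 (c = -8*(-2) = 16)
V(F) = 16*F**2
365/((v(12)*6)) + V(16)/2105 = 365/((12**2*6)) + (16*16**2)/2105 = 365/((144*6)) + (16*256)*(1/2105) = 365/864 + 4096*(1/2105) = 365*(1/864) + 4096/2105 = 365/864 + 4096/2105 = 4307269/1818720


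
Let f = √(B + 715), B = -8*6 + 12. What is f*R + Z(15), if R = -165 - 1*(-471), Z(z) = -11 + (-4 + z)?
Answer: 306*√679 ≈ 7973.6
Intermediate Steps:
Z(z) = -15 + z
R = 306 (R = -165 + 471 = 306)
B = -36 (B = -48 + 12 = -36)
f = √679 (f = √(-36 + 715) = √679 ≈ 26.058)
f*R + Z(15) = √679*306 + (-15 + 15) = 306*√679 + 0 = 306*√679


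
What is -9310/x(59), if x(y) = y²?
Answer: -9310/3481 ≈ -2.6745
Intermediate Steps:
-9310/x(59) = -9310/(59²) = -9310/3481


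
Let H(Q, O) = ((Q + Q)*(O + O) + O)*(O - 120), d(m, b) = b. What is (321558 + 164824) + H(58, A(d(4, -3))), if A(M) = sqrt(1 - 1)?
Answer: 486382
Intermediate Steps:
A(M) = 0 (A(M) = sqrt(0) = 0)
H(Q, O) = (-120 + O)*(O + 4*O*Q) (H(Q, O) = ((2*Q)*(2*O) + O)*(-120 + O) = (4*O*Q + O)*(-120 + O) = (O + 4*O*Q)*(-120 + O) = (-120 + O)*(O + 4*O*Q))
(321558 + 164824) + H(58, A(d(4, -3))) = (321558 + 164824) + 0*(-120 + 0 - 480*58 + 4*0*58) = 486382 + 0*(-120 + 0 - 27840 + 0) = 486382 + 0*(-27960) = 486382 + 0 = 486382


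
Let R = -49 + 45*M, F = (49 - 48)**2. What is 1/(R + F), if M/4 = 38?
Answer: 1/6792 ≈ 0.00014723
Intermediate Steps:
M = 152 (M = 4*38 = 152)
F = 1 (F = 1**2 = 1)
R = 6791 (R = -49 + 45*152 = -49 + 6840 = 6791)
1/(R + F) = 1/(6791 + 1) = 1/6792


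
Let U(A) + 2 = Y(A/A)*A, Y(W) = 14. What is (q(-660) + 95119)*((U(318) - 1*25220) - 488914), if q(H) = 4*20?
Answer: -48521407116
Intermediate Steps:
U(A) = -2 + 14*A
q(H) = 80
(q(-660) + 95119)*((U(318) - 1*25220) - 488914) = (80 + 95119)*(((-2 + 14*318) - 1*25220) - 488914) = 95199*(((-2 + 4452) - 25220) - 488914) = 95199*((4450 - 25220) - 488914) = 95199*(-20770 - 488914) = 95199*(-509684) = -48521407116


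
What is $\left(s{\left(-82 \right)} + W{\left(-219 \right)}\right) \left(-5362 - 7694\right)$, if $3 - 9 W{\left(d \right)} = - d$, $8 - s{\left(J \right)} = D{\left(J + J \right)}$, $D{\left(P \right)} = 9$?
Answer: $326400$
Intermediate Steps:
$s{\left(J \right)} = -1$ ($s{\left(J \right)} = 8 - 9 = -1$)
$W{\left(d \right)} = \frac{1}{3} + \frac{d}{9}$ ($W{\left(d \right)} = \frac{1}{3} - \frac{\left(-1\right) d}{9} = \frac{1}{3} + \frac{d}{9}$)
$\left(s{\left(-82 \right)} + W{\left(-219 \right)}\right) \left(-5362 - 7694\right) = \left(-1 + \left(\frac{1}{3} + \frac{1}{9} \left(-219\right)\right)\right) \left(-5362 - 7694\right) = \left(-1 + \left(\frac{1}{3} - \frac{73}{3}\right)\right) \left(-13056\right) = \left(-1 - 24\right) \left(-13056\right) = \left(-25\right) \left(-13056\right) = 326400$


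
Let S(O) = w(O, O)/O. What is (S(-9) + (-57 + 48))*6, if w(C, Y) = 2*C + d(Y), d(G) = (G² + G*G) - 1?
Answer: -448/3 ≈ -149.33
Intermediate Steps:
d(G) = -1 + 2*G² (d(G) = (G² + G²) - 1 = 2*G² - 1 = -1 + 2*G²)
w(C, Y) = -1 + 2*C + 2*Y² (w(C, Y) = 2*C + (-1 + 2*Y²) = -1 + 2*C + 2*Y²)
S(O) = (-1 + 2*O + 2*O²)/O
(S(-9) + (-57 + 48))*6 = ((2 - 1/(-9) + 2*(-9)) + (-57 + 48))*6 = ((2 - 1*(-⅑) - 18) - 9)*6 = ((2 + ⅑ - 18) - 9)*6 = (-143/9 - 9)*6 = -224/9*6 = -448/3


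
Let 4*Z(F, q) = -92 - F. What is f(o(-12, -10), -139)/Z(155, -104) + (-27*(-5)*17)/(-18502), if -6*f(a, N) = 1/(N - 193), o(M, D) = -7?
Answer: -70579318/568964253 ≈ -0.12405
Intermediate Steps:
Z(F, q) = -23 - F/4 (Z(F, q) = (-92 - F)/4 = -23 - F/4)
f(a, N) = -1/(6*(-193 + N)) (f(a, N) = -1/(6*(N - 193)) = -1/(6*(-193 + N)))
f(o(-12, -10), -139)/Z(155, -104) + (-27*(-5)*17)/(-18502) = (-1/(-1158 + 6*(-139)))/(-23 - ¼*155) + (-27*(-5)*17)/(-18502) = (-1/(-1158 - 834))/(-23 - 155/4) + (135*17)*(-1/18502) = (-1/(-1992))/(-247/4) + 2295*(-1/18502) = -1*(-1/1992)*(-4/247) - 2295/18502 = (1/1992)*(-4/247) - 2295/18502 = -1/123006 - 2295/18502 = -70579318/568964253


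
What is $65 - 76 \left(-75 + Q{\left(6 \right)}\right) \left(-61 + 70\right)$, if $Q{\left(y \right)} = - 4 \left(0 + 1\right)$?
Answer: $54101$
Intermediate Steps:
$Q{\left(y \right)} = -4$ ($Q{\left(y \right)} = \left(-4\right) 1 = -4$)
$65 - 76 \left(-75 + Q{\left(6 \right)}\right) \left(-61 + 70\right) = 65 - 76 \left(-75 - 4\right) \left(-61 + 70\right) = 65 - 76 \left(\left(-79\right) 9\right) = 65 - -54036 = 65 + 54036 = 54101$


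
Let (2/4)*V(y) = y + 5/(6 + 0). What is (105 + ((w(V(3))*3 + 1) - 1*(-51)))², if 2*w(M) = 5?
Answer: 108241/4 ≈ 27060.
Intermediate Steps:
V(y) = 5/3 + 2*y (V(y) = 2*(y + 5/(6 + 0)) = 2*(y + 5/6) = 2*(y + 5*(⅙)) = 2*(y + ⅚) = 2*(⅚ + y) = 5/3 + 2*y)
w(M) = 5/2 (w(M) = (½)*5 = 5/2)
(105 + ((w(V(3))*3 + 1) - 1*(-51)))² = (105 + (((5/2)*3 + 1) - 1*(-51)))² = (105 + ((15/2 + 1) + 51))² = (105 + (17/2 + 51))² = (105 + 119/2)² = (329/2)² = 108241/4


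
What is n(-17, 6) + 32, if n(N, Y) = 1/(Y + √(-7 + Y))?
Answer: 1190/37 - I/37 ≈ 32.162 - 0.027027*I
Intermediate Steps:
n(-17, 6) + 32 = 1/(6 + √(-7 + 6)) + 32 = 1/(6 + √(-1)) + 32 = 1/(6 + I) + 32 = (6 - I)/37 + 32 = 32 + (6 - I)/37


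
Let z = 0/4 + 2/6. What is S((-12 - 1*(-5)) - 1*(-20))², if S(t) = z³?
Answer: 1/729 ≈ 0.0013717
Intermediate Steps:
z = ⅓ (z = 0*(¼) + 2*(⅙) = 0 + ⅓ = ⅓ ≈ 0.33333)
S(t) = 1/27 (S(t) = (⅓)³ = 1/27)
S((-12 - 1*(-5)) - 1*(-20))² = (1/27)² = 1/729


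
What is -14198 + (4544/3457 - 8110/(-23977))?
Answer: -1176713779064/82888489 ≈ -14196.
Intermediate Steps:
-14198 + (4544/3457 - 8110/(-23977)) = -14198 + (4544*(1/3457) - 8110*(-1/23977)) = -14198 + (4544/3457 + 8110/23977) = -14198 + 136987758/82888489 = -1176713779064/82888489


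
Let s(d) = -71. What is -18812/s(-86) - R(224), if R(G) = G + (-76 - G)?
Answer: 24208/71 ≈ 340.96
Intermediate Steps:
R(G) = -76
-18812/s(-86) - R(224) = -18812/(-71) - 1*(-76) = -18812*(-1/71) + 76 = 18812/71 + 76 = 24208/71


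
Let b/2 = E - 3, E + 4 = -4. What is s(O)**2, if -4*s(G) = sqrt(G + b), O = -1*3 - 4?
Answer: -29/16 ≈ -1.8125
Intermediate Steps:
E = -8 (E = -4 - 4 = -8)
b = -22 (b = 2*(-8 - 3) = 2*(-11) = -22)
O = -7 (O = -3 - 4 = -7)
s(G) = -sqrt(-22 + G)/4 (s(G) = -sqrt(G - 22)/4 = -sqrt(-22 + G)/4)
s(O)**2 = (-sqrt(-22 - 7)/4)**2 = (-I*sqrt(29)/4)**2 = -29/16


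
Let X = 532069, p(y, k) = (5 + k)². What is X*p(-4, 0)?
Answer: 13301725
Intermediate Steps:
X*p(-4, 0) = 532069*(5 + 0)² = 532069*5² = 532069*25 = 13301725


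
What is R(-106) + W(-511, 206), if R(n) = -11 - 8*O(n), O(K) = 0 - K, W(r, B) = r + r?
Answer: -1881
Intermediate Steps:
W(r, B) = 2*r
O(K) = -K
R(n) = -11 + 8*n (R(n) = -11 - (-8)*n = -11 + 8*n)
R(-106) + W(-511, 206) = (-11 + 8*(-106)) + 2*(-511) = (-11 - 848) - 1022 = -859 - 1022 = -1881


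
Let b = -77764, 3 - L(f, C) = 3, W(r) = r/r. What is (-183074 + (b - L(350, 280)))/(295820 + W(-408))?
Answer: -28982/32869 ≈ -0.88174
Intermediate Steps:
W(r) = 1
L(f, C) = 0 (L(f, C) = 3 - 1*3 = 3 - 3 = 0)
(-183074 + (b - L(350, 280)))/(295820 + W(-408)) = (-183074 + (-77764 - 1*0))/(295820 + 1) = (-183074 + (-77764 + 0))/295821 = (-183074 - 77764)*(1/295821) = -260838*1/295821 = -28982/32869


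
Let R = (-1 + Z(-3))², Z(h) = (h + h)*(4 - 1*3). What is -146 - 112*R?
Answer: -5634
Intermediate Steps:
Z(h) = 2*h (Z(h) = (2*h)*(4 - 3) = (2*h)*1 = 2*h)
R = 49 (R = (-1 + 2*(-3))² = (-1 - 6)² = (-7)² = 49)
-146 - 112*R = -146 - 112*49 = -146 - 5488 = -5634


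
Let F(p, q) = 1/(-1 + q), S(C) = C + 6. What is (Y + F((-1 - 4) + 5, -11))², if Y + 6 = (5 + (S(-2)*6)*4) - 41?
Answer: 418609/144 ≈ 2907.0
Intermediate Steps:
S(C) = 6 + C
Y = 54 (Y = -6 + ((5 + ((6 - 2)*6)*4) - 41) = -6 + ((5 + (4*6)*4) - 41) = -6 + ((5 + 24*4) - 41) = -6 + ((5 + 96) - 41) = -6 + (101 - 41) = -6 + 60 = 54)
(Y + F((-1 - 4) + 5, -11))² = (54 + 1/(-1 - 11))² = (54 + 1/(-12))² = (54 - 1/12)² = (647/12)² = 418609/144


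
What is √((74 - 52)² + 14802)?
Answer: √15286 ≈ 123.64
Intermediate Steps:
√((74 - 52)² + 14802) = √(22² + 14802) = √(484 + 14802) = √15286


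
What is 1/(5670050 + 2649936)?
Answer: 1/8319986 ≈ 1.2019e-7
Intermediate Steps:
1/(5670050 + 2649936) = 1/8319986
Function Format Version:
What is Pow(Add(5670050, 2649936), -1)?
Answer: Rational(1, 8319986) ≈ 1.2019e-7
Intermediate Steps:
Pow(Add(5670050, 2649936), -1) = Pow(8319986, -1) = Rational(1, 8319986)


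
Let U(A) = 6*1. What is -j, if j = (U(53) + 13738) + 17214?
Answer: -30958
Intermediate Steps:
U(A) = 6
j = 30958 (j = (6 + 13738) + 17214 = 13744 + 17214 = 30958)
-j = -1*30958 = -30958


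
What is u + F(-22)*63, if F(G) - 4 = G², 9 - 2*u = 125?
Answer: 30686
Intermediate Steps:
u = -58 (u = 9/2 - ½*125 = 9/2 - 125/2 = -58)
F(G) = 4 + G²
u + F(-22)*63 = -58 + (4 + (-22)²)*63 = -58 + (4 + 484)*63 = -58 + 488*63 = -58 + 30744 = 30686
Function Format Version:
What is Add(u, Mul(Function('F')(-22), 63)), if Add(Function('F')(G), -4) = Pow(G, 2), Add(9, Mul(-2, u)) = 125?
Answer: 30686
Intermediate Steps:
u = -58 (u = Add(Rational(9, 2), Mul(Rational(-1, 2), 125)) = Add(Rational(9, 2), Rational(-125, 2)) = -58)
Function('F')(G) = Add(4, Pow(G, 2))
Add(u, Mul(Function('F')(-22), 63)) = Add(-58, Mul(Add(4, Pow(-22, 2)), 63)) = Add(-58, Mul(Add(4, 484), 63)) = Add(-58, Mul(488, 63)) = Add(-58, 30744) = 30686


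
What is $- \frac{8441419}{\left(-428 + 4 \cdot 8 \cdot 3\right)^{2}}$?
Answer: $- \frac{8441419}{110224} \approx -76.584$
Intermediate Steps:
$- \frac{8441419}{\left(-428 + 4 \cdot 8 \cdot 3\right)^{2}} = - \frac{8441419}{\left(-428 + 32 \cdot 3\right)^{2}} = - \frac{8441419}{\left(-428 + 96\right)^{2}} = - \frac{8441419}{\left(-332\right)^{2}} = - \frac{8441419}{110224}$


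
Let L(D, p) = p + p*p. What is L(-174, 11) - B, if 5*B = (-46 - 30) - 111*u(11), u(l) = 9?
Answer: 347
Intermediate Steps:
B = -215 (B = ((-46 - 30) - 111*9)/5 = (-76 - 999)/5 = (1/5)*(-1075) = -215)
L(D, p) = p + p**2
L(-174, 11) - B = 11*(1 + 11) - 1*(-215) = 11*12 + 215 = 132 + 215 = 347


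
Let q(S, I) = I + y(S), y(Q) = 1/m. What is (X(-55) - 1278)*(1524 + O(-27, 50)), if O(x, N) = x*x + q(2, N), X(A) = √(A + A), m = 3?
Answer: -2943660 + 6910*I*√110/3 ≈ -2.9437e+6 + 24158.0*I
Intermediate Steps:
y(Q) = ⅓ (y(Q) = 1/3 = ⅓)
q(S, I) = ⅓ + I (q(S, I) = I + ⅓ = ⅓ + I)
X(A) = √2*√A (X(A) = √(2*A) = √2*√A)
O(x, N) = ⅓ + N + x² (O(x, N) = x*x + (⅓ + N) = x² + (⅓ + N) = ⅓ + N + x²)
(X(-55) - 1278)*(1524 + O(-27, 50)) = (√2*√(-55) - 1278)*(1524 + (⅓ + 50 + (-27)²)) = (√2*(I*√55) - 1278)*(1524 + (⅓ + 50 + 729)) = (I*√110 - 1278)*(1524 + 2338/3) = (-1278 + I*√110)*(6910/3) = -2943660 + 6910*I*√110/3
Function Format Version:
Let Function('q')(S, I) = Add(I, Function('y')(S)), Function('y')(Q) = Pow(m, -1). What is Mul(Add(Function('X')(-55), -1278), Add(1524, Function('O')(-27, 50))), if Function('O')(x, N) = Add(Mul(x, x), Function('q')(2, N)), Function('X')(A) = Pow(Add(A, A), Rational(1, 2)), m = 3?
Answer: Add(-2943660, Mul(Rational(6910, 3), I, Pow(110, Rational(1, 2)))) ≈ Add(-2.9437e+6, Mul(24158., I))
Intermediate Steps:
Function('y')(Q) = Rational(1, 3) (Function('y')(Q) = Pow(3, -1) = Rational(1, 3))
Function('q')(S, I) = Add(Rational(1, 3), I) (Function('q')(S, I) = Add(I, Rational(1, 3)) = Add(Rational(1, 3), I))
Function('X')(A) = Mul(Pow(2, Rational(1, 2)), Pow(A, Rational(1, 2))) (Function('X')(A) = Pow(Mul(2, A), Rational(1, 2)) = Mul(Pow(2, Rational(1, 2)), Pow(A, Rational(1, 2))))
Function('O')(x, N) = Add(Rational(1, 3), N, Pow(x, 2)) (Function('O')(x, N) = Add(Mul(x, x), Add(Rational(1, 3), N)) = Add(Pow(x, 2), Add(Rational(1, 3), N)) = Add(Rational(1, 3), N, Pow(x, 2)))
Mul(Add(Function('X')(-55), -1278), Add(1524, Function('O')(-27, 50))) = Mul(Add(Mul(Pow(2, Rational(1, 2)), Pow(-55, Rational(1, 2))), -1278), Add(1524, Add(Rational(1, 3), 50, Pow(-27, 2)))) = Mul(Add(Mul(Pow(2, Rational(1, 2)), Mul(I, Pow(55, Rational(1, 2)))), -1278), Add(1524, Add(Rational(1, 3), 50, 729))) = Mul(Add(Mul(I, Pow(110, Rational(1, 2))), -1278), Add(1524, Rational(2338, 3))) = Mul(Add(-1278, Mul(I, Pow(110, Rational(1, 2)))), Rational(6910, 3)) = Add(-2943660, Mul(Rational(6910, 3), I, Pow(110, Rational(1, 2))))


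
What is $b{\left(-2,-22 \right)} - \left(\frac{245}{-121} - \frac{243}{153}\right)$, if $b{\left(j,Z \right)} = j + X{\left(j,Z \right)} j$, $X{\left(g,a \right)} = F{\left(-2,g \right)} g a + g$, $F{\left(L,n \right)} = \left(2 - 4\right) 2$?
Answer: $\frac{735610}{2057} \approx 357.61$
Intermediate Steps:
$F{\left(L,n \right)} = -4$ ($F{\left(L,n \right)} = \left(-2\right) 2 = -4$)
$X{\left(g,a \right)} = g - 4 a g$ ($X{\left(g,a \right)} = - 4 g a + g = - 4 a g + g = g - 4 a g$)
$b{\left(j,Z \right)} = j + j^{2} \left(1 - 4 Z\right)$ ($b{\left(j,Z \right)} = j + j \left(1 - 4 Z\right) j = j + j^{2} \left(1 - 4 Z\right)$)
$b{\left(-2,-22 \right)} - \left(\frac{245}{-121} - \frac{243}{153}\right) = - 2 \left(1 - 2 \left(1 - -88\right)\right) - \left(\frac{245}{-121} - \frac{243}{153}\right) = - 2 \left(1 - 2 \left(1 + 88\right)\right) - \left(245 \left(- \frac{1}{121}\right) - \frac{27}{17}\right) = - 2 \left(1 - 178\right) - \left(- \frac{245}{121} - \frac{27}{17}\right) = - 2 \left(1 - 178\right) - - \frac{7432}{2057} = \left(-2\right) \left(-177\right) + \frac{7432}{2057} = 354 + \frac{7432}{2057} = \frac{735610}{2057}$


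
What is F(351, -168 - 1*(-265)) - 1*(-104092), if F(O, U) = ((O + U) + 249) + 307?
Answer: 105096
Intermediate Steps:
F(O, U) = 556 + O + U (F(O, U) = (249 + O + U) + 307 = 556 + O + U)
F(351, -168 - 1*(-265)) - 1*(-104092) = (556 + 351 + (-168 - 1*(-265))) - 1*(-104092) = (556 + 351 + (-168 + 265)) + 104092 = (556 + 351 + 97) + 104092 = 1004 + 104092 = 105096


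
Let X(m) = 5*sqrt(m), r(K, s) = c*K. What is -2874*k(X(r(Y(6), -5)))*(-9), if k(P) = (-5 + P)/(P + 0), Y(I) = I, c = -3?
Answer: 25866 + 4311*I*sqrt(2) ≈ 25866.0 + 6096.7*I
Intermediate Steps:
r(K, s) = -3*K
k(P) = (-5 + P)/P
-2874*k(X(r(Y(6), -5)))*(-9) = -2874*(-5 + 5*sqrt(-3*6))/((5*sqrt(-3*6)))*(-9) = -2874*(-5 + 5*sqrt(-18))/((5*sqrt(-18)))*(-9) = -2874*(-5 + 5*(3*I*sqrt(2)))/((5*(3*I*sqrt(2))))*(-9) = -2874*(-5 + 15*I*sqrt(2))/((15*I*sqrt(2)))*(-9) = -2874*(-I*sqrt(2)/30)*(-5 + 15*I*sqrt(2))*(-9) = -2874*(-I*sqrt(2)*(-5 + 15*I*sqrt(2))/30)*(-9) = -4311*I*sqrt(2)*(-5 + 15*I*sqrt(2))/5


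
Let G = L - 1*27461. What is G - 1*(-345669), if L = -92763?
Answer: 225445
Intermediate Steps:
G = -120224 (G = -92763 - 1*27461 = -92763 - 27461 = -120224)
G - 1*(-345669) = -120224 - 1*(-345669) = -120224 + 345669 = 225445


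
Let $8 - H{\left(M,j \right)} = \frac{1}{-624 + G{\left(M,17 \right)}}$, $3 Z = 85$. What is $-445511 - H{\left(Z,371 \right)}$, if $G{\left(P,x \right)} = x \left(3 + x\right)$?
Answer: $- \frac{126527397}{284} \approx -4.4552 \cdot 10^{5}$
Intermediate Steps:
$Z = \frac{85}{3}$ ($Z = \frac{1}{3} \cdot 85 = \frac{85}{3} \approx 28.333$)
$H{\left(M,j \right)} = \frac{2273}{284}$ ($H{\left(M,j \right)} = 8 - \frac{1}{-624 + 17 \left(3 + 17\right)} = 8 - \frac{1}{-624 + 17 \cdot 20} = 8 - \frac{1}{-624 + 340} = 8 - \frac{1}{-284} = 8 - - \frac{1}{284} = 8 + \frac{1}{284} = \frac{2273}{284}$)
$-445511 - H{\left(Z,371 \right)} = -445511 - \frac{2273}{284} = - \frac{126527397}{284}$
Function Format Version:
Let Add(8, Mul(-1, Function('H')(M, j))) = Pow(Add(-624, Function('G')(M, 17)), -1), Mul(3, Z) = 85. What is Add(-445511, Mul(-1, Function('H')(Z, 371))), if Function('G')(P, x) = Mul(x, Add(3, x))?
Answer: Rational(-126527397, 284) ≈ -4.4552e+5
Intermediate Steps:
Z = Rational(85, 3) (Z = Mul(Rational(1, 3), 85) = Rational(85, 3) ≈ 28.333)
Function('H')(M, j) = Rational(2273, 284) (Function('H')(M, j) = Add(8, Mul(-1, Pow(Add(-624, Mul(17, Add(3, 17))), -1))) = Add(8, Mul(-1, Pow(Add(-624, Mul(17, 20)), -1))) = Add(8, Mul(-1, Pow(Add(-624, 340), -1))) = Add(8, Mul(-1, Pow(-284, -1))) = Add(8, Mul(-1, Rational(-1, 284))) = Add(8, Rational(1, 284)) = Rational(2273, 284))
Add(-445511, Mul(-1, Function('H')(Z, 371))) = Add(-445511, Mul(-1, Rational(2273, 284))) = Add(-445511, Rational(-2273, 284)) = Rational(-126527397, 284)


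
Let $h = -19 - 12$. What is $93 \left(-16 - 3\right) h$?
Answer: $54777$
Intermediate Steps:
$h = -31$ ($h = -19 - 12 = -31$)
$93 \left(-16 - 3\right) h = 93 \left(-16 - 3\right) \left(-31\right) = 93 \left(-19\right) \left(-31\right) = \left(-1767\right) \left(-31\right) = 54777$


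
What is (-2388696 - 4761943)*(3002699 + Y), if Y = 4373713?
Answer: -52746059327268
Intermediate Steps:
(-2388696 - 4761943)*(3002699 + Y) = (-2388696 - 4761943)*(3002699 + 4373713) = -7150639*7376412 = -52746059327268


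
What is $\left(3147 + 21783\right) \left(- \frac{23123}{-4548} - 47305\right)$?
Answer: $- \frac{893823670635}{758} \approx -1.1792 \cdot 10^{9}$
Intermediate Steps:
$\left(3147 + 21783\right) \left(- \frac{23123}{-4548} - 47305\right) = 24930 \left(\left(-23123\right) \left(- \frac{1}{4548}\right) - 47305\right) = 24930 \left(\frac{23123}{4548} - 47305\right) = 24930 \left(- \frac{215120017}{4548}\right) = - \frac{893823670635}{758}$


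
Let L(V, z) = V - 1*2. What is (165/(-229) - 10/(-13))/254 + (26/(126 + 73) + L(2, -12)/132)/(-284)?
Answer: -1433161/5341878191 ≈ -0.00026829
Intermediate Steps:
L(V, z) = -2 + V (L(V, z) = V - 2 = -2 + V)
(165/(-229) - 10/(-13))/254 + (26/(126 + 73) + L(2, -12)/132)/(-284) = (165/(-229) - 10/(-13))/254 + (26/(126 + 73) + (-2 + 2)/132)/(-284) = (165*(-1/229) - 10*(-1/13))*(1/254) + (26/199 + 0*(1/132))*(-1/284) = (-165/229 + 10/13)*(1/254) + (26*(1/199) + 0)*(-1/284) = (145/2977)*(1/254) + (26/199 + 0)*(-1/284) = 145/756158 + (26/199)*(-1/284) = 145/756158 - 13/28258 = -1433161/5341878191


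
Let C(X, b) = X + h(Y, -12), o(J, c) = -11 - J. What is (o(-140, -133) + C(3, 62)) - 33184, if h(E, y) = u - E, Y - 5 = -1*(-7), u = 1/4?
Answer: -132255/4 ≈ -33064.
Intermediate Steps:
u = 1/4 ≈ 0.25000
Y = 12 (Y = 5 - 1*(-7) = 5 + 7 = 12)
h(E, y) = 1/4 - E
C(X, b) = -47/4 + X (C(X, b) = X + (1/4 - 1*12) = X + (1/4 - 12) = X - 47/4 = -47/4 + X)
(o(-140, -133) + C(3, 62)) - 33184 = ((-11 - 1*(-140)) + (-47/4 + 3)) - 33184 = ((-11 + 140) - 35/4) - 33184 = (129 - 35/4) - 33184 = 481/4 - 33184 = -132255/4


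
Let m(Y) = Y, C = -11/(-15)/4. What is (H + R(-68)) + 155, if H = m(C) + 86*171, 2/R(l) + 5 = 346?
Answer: 304059931/20460 ≈ 14861.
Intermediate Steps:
C = 11/60 (C = -11*(-1/15)*(¼) = (11/15)*(¼) = 11/60 ≈ 0.18333)
R(l) = 2/341 (R(l) = 2/(-5 + 346) = 2/341)
H = 882371/60 (H = 11/60 + 86*171 = 11/60 + 14706 = 882371/60 ≈ 14706.)
(H + R(-68)) + 155 = (882371/60 + 2/341) + 155 = 300888631/20460 + 155 = 304059931/20460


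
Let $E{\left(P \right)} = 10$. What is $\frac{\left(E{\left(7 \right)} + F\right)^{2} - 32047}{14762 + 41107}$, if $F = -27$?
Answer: $- \frac{10586}{18623} \approx -0.56844$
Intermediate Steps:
$\frac{\left(E{\left(7 \right)} + F\right)^{2} - 32047}{14762 + 41107} = \frac{\left(10 - 27\right)^{2} - 32047}{14762 + 41107} = \frac{\left(-17\right)^{2} - 32047}{55869} = \left(289 - 32047\right) \frac{1}{55869} = \left(-31758\right) \frac{1}{55869} = - \frac{10586}{18623}$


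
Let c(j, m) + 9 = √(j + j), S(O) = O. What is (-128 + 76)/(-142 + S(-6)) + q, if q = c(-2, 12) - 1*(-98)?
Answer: 3306/37 + 2*I ≈ 89.351 + 2.0*I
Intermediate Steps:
c(j, m) = -9 + √2*√j (c(j, m) = -9 + √(j + j) = -9 + √(2*j) = -9 + √2*√j)
q = 89 + 2*I (q = (-9 + √2*√(-2)) - 1*(-98) = (-9 + √2*(I*√2)) + 98 = (-9 + 2*I) + 98 = 89 + 2*I ≈ 89.0 + 2.0*I)
(-128 + 76)/(-142 + S(-6)) + q = (-128 + 76)/(-142 - 6) + (89 + 2*I) = -52/(-148) + (89 + 2*I) = -52*(-1/148) + (89 + 2*I) = 13/37 + (89 + 2*I) = 3306/37 + 2*I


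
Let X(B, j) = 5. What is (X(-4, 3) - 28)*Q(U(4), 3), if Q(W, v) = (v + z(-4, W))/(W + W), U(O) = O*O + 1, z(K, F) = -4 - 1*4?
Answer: 115/34 ≈ 3.3824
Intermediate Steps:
z(K, F) = -8 (z(K, F) = -4 - 4 = -8)
U(O) = 1 + O**2 (U(O) = O**2 + 1 = 1 + O**2)
Q(W, v) = (-8 + v)/(2*W) (Q(W, v) = (v - 8)/(W + W) = (-8 + v)/((2*W)) = (-8 + v)*(1/(2*W)) = (-8 + v)/(2*W))
(X(-4, 3) - 28)*Q(U(4), 3) = (5 - 28)*((-8 + 3)/(2*(1 + 4**2))) = -23*(-5)/(2*(1 + 16)) = -23*(-5)/(2*17) = -23*(-5/34) = 115/34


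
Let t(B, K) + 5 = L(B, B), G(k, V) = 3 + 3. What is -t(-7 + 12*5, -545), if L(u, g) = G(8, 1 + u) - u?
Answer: 52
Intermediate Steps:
G(k, V) = 6
L(u, g) = 6 - u
t(B, K) = 1 - B (t(B, K) = -5 + (6 - B) = 1 - B)
-t(-7 + 12*5, -545) = -(1 - (-7 + 12*5)) = -(1 - (-7 + 60)) = -(1 - 1*53) = -(1 - 53) = -1*(-52) = 52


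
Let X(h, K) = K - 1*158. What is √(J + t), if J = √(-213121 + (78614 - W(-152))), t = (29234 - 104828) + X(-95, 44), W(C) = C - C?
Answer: √(-75708 + I*√134507) ≈ 0.6664 + 275.15*I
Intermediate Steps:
X(h, K) = -158 + K (X(h, K) = K - 158 = -158 + K)
W(C) = 0
t = -75708 (t = (29234 - 104828) + (-158 + 44) = -75594 - 114 = -75708)
J = I*√134507 (J = √(-213121 + (78614 - 1*0)) = √(-213121 + (78614 + 0)) = √(-213121 + 78614) = √(-134507) = I*√134507 ≈ 366.75*I)
√(J + t) = √(I*√134507 - 75708) = √(-75708 + I*√134507)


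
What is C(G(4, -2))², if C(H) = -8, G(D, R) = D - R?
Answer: 64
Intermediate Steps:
C(G(4, -2))² = (-8)² = 64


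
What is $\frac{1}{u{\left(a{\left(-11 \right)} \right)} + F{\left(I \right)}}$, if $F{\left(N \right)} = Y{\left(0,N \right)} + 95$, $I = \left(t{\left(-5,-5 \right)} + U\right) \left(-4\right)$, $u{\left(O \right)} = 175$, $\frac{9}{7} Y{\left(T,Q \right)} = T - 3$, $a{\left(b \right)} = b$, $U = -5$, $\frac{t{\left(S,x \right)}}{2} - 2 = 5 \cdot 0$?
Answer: $\frac{3}{803} \approx 0.003736$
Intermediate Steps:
$t{\left(S,x \right)} = 4$ ($t{\left(S,x \right)} = 4 + 2 \cdot 5 \cdot 0 = 4 + 2 \cdot 0 = 4 + 0 = 4$)
$Y{\left(T,Q \right)} = - \frac{7}{3} + \frac{7 T}{9}$ ($Y{\left(T,Q \right)} = \frac{7 \left(T - 3\right)}{9} = \frac{7 \left(-3 + T\right)}{9} = - \frac{7}{3} + \frac{7 T}{9}$)
$I = 4$ ($I = \left(4 - 5\right) \left(-4\right) = \left(-1\right) \left(-4\right) = 4$)
$F{\left(N \right)} = \frac{278}{3}$ ($F{\left(N \right)} = \left(- \frac{7}{3} + \frac{7}{9} \cdot 0\right) + 95 = \left(- \frac{7}{3} + 0\right) + 95 = - \frac{7}{3} + 95 = \frac{278}{3}$)
$\frac{1}{u{\left(a{\left(-11 \right)} \right)} + F{\left(I \right)}} = \frac{1}{175 + \frac{278}{3}} = \frac{1}{\frac{803}{3}} = \frac{3}{803}$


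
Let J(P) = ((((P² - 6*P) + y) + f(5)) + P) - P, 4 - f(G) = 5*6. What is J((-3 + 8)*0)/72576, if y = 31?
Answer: 5/72576 ≈ 6.8893e-5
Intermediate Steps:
f(G) = -26 (f(G) = 4 - 5*6 = 4 - 1*30 = 4 - 30 = -26)
J(P) = 5 + P² - 6*P (J(P) = ((((P² - 6*P) + 31) - 26) + P) - P = (((31 + P² - 6*P) - 26) + P) - P = ((5 + P² - 6*P) + P) - P = (5 + P² - 5*P) - P = 5 + P² - 6*P)
J((-3 + 8)*0)/72576 = (5 + ((-3 + 8)*0)² - 6*(-3 + 8)*0)/72576 = (5 + (5*0)² - 30*0)*(1/72576) = (5 + 0² - 6*0)*(1/72576) = (5 + 0 + 0)*(1/72576) = 5*(1/72576) = 5/72576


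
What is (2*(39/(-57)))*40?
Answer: -1040/19 ≈ -54.737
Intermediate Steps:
(2*(39/(-57)))*40 = (2*(39*(-1/57)))*40 = (2*(-13/19))*40 = -26/19*40 = -1040/19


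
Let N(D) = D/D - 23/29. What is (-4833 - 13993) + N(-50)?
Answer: -545948/29 ≈ -18826.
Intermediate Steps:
N(D) = 6/29 (N(D) = 1 - 23*1/29 = 1 - 23/29 = 6/29)
(-4833 - 13993) + N(-50) = (-4833 - 13993) + 6/29 = -18826 + 6/29 = -545948/29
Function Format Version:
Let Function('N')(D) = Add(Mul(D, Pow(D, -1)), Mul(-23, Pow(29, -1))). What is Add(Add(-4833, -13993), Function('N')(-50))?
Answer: Rational(-545948, 29) ≈ -18826.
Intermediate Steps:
Function('N')(D) = Rational(6, 29) (Function('N')(D) = Add(1, Mul(-23, Rational(1, 29))) = Add(1, Rational(-23, 29)) = Rational(6, 29))
Add(Add(-4833, -13993), Function('N')(-50)) = Add(Add(-4833, -13993), Rational(6, 29)) = Add(-18826, Rational(6, 29)) = Rational(-545948, 29)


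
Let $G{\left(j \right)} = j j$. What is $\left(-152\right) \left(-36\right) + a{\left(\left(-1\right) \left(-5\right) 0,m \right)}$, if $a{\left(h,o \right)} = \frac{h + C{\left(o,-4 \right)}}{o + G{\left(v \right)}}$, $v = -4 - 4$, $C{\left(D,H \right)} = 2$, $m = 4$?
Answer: $\frac{186049}{34} \approx 5472.0$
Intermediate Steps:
$v = -8$ ($v = -4 - 4 = -8$)
$G{\left(j \right)} = j^{2}$
$a{\left(h,o \right)} = \frac{2 + h}{64 + o}$ ($a{\left(h,o \right)} = \frac{h + 2}{o + \left(-8\right)^{2}} = \frac{2 + h}{o + 64} = \frac{2 + h}{64 + o}$)
$\left(-152\right) \left(-36\right) + a{\left(\left(-1\right) \left(-5\right) 0,m \right)} = \left(-152\right) \left(-36\right) + \frac{2 + \left(-1\right) \left(-5\right) 0}{64 + 4} = 5472 + \frac{2 + 5 \cdot 0}{68} = 5472 + \frac{2 + 0}{68} = 5472 + \frac{1}{68} \cdot 2 = 5472 + \frac{1}{34} = \frac{186049}{34}$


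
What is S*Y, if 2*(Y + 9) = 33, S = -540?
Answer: -4050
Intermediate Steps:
Y = 15/2 (Y = -9 + (½)*33 = -9 + 33/2 = 15/2 ≈ 7.5000)
S*Y = -540*15/2 = -4050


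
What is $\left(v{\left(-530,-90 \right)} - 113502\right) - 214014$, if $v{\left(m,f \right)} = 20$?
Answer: $-327496$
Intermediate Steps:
$\left(v{\left(-530,-90 \right)} - 113502\right) - 214014 = \left(20 - 113502\right) - 214014 = -113482 - 214014 = -327496$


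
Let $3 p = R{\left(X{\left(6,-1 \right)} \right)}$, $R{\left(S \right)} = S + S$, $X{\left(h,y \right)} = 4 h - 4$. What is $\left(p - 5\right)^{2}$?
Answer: $\frac{625}{9} \approx 69.444$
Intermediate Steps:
$X{\left(h,y \right)} = -4 + 4 h$
$R{\left(S \right)} = 2 S$
$p = \frac{40}{3}$ ($p = \frac{2 \left(-4 + 4 \cdot 6\right)}{3} = \frac{2 \left(-4 + 24\right)}{3} = \frac{2 \cdot 20}{3} = \frac{1}{3} \cdot 40 = \frac{40}{3} \approx 13.333$)
$\left(p - 5\right)^{2} = \left(\frac{40}{3} - 5\right)^{2} = \left(\frac{25}{3}\right)^{2} = \frac{625}{9}$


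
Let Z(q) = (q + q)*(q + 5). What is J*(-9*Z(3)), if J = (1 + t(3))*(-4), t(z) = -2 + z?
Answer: 3456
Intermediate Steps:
Z(q) = 2*q*(5 + q) (Z(q) = (2*q)*(5 + q) = 2*q*(5 + q))
J = -8 (J = (1 + (-2 + 3))*(-4) = (1 + 1)*(-4) = 2*(-4) = -8)
J*(-9*Z(3)) = -(-72)*2*3*(5 + 3) = -(-72)*2*3*8 = -(-72)*48 = -8*(-432) = 3456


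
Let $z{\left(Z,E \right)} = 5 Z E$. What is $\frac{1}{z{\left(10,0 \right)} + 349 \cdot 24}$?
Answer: $\frac{1}{8376} \approx 0.00011939$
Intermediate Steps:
$z{\left(Z,E \right)} = 5 E Z$
$\frac{1}{z{\left(10,0 \right)} + 349 \cdot 24} = \frac{1}{5 \cdot 0 \cdot 10 + 349 \cdot 24} = \frac{1}{0 + 8376} = \frac{1}{8376}$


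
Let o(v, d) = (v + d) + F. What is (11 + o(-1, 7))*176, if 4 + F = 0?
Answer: 2288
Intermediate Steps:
F = -4 (F = -4 + 0 = -4)
o(v, d) = -4 + d + v (o(v, d) = (v + d) - 4 = (d + v) - 4 = -4 + d + v)
(11 + o(-1, 7))*176 = (11 + (-4 + 7 - 1))*176 = (11 + 2)*176 = 13*176 = 2288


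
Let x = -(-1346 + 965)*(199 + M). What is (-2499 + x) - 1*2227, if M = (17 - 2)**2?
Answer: 156818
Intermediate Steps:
M = 225 (M = 15**2 = 225)
x = 161544 (x = -(-1346 + 965)*(199 + 225) = -(-381)*424 = -1*(-161544) = 161544)
(-2499 + x) - 1*2227 = (-2499 + 161544) - 1*2227 = 159045 - 2227 = 156818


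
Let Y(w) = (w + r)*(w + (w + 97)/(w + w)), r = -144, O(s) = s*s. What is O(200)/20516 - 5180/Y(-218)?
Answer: 23717999720/12589340789 ≈ 1.8840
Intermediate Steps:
O(s) = s**2
Y(w) = (-144 + w)*(w + (97 + w)/(2*w)) (Y(w) = (w - 144)*(w + (w + 97)/(w + w)) = (-144 + w)*(w + (97 + w)/((2*w))) = (-144 + w)*(w + (97 + w)*(1/(2*w))) = (-144 + w)*(w + (97 + w)/(2*w)))
O(200)/20516 - 5180/Y(-218) = 200**2/20516 - 5180/(-47/2 + (-218)**2 - 6984/(-218) - 287/2*(-218)) = 40000*(1/20516) - 5180/(-47/2 + 47524 - 6984*(-1/218) + 31283) = 10000/5129 - 5180/(-47/2 + 47524 + 3492/109 + 31283) = 10000/5129 - 5180/17181787/218 = 10000/5129 - 5180*218/17181787 = 10000/5129 - 161320/2454541 = 23717999720/12589340789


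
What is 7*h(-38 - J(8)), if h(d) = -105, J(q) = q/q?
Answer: -735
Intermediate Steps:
J(q) = 1
7*h(-38 - J(8)) = 7*(-105) = -735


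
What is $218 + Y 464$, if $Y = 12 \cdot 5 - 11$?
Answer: $22954$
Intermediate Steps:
$Y = 49$ ($Y = 60 - 11 = 49$)
$218 + Y 464 = 218 + 49 \cdot 464 = 218 + 22736 = 22954$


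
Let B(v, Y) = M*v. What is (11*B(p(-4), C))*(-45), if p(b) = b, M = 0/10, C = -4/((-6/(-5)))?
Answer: 0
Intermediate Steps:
C = -10/3 (C = -4/((-6*(-⅕))) = -4/6/5 = -4*⅚ = -10/3 ≈ -3.3333)
M = 0 (M = 0*(⅒) = 0)
B(v, Y) = 0 (B(v, Y) = 0*v = 0)
(11*B(p(-4), C))*(-45) = (11*0)*(-45) = 0*(-45) = 0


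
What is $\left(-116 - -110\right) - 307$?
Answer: $-313$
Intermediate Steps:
$\left(-116 - -110\right) - 307 = \left(-116 + 110\right) - 307 = -6 - 307 = -313$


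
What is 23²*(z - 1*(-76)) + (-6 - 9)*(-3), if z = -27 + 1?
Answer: 26495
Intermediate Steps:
z = -26
23²*(z - 1*(-76)) + (-6 - 9)*(-3) = 23²*(-26 - 1*(-76)) + (-6 - 9)*(-3) = 529*(-26 + 76) - 15*(-3) = 529*50 + 45 = 26450 + 45 = 26495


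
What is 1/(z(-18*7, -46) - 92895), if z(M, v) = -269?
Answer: -1/93164 ≈ -1.0734e-5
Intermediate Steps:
1/(z(-18*7, -46) - 92895) = 1/(-269 - 92895) = 1/(-93164) = -1/93164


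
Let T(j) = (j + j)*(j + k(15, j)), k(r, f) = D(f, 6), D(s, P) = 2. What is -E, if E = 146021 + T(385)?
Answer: -444011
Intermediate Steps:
k(r, f) = 2
T(j) = 2*j*(2 + j) (T(j) = (j + j)*(j + 2) = (2*j)*(2 + j) = 2*j*(2 + j))
E = 444011 (E = 146021 + 2*385*(2 + 385) = 146021 + 2*385*387 = 146021 + 297990 = 444011)
-E = -1*444011 = -444011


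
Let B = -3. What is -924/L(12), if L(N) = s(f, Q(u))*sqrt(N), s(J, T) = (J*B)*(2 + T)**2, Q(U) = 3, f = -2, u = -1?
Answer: -77*sqrt(3)/75 ≈ -1.7782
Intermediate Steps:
s(J, T) = -3*J*(2 + T)**2 (s(J, T) = (J*(-3))*(2 + T)**2 = (-3*J)*(2 + T)**2 = -3*J*(2 + T)**2)
L(N) = 150*sqrt(N) (L(N) = (-3*(-2)*(2 + 3)**2)*sqrt(N) = (-3*(-2)*5**2)*sqrt(N) = (-3*(-2)*25)*sqrt(N) = 150*sqrt(N))
-924/L(12) = -924*sqrt(3)/900 = -77*sqrt(3)/75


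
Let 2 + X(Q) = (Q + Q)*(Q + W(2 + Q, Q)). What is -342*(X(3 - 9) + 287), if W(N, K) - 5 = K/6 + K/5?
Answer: -553014/5 ≈ -1.1060e+5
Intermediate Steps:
W(N, K) = 5 + 11*K/30 (W(N, K) = 5 + (K/6 + K/5) = 5 + 11*K/30)
X(Q) = -2 + 2*Q*(5 + 41*Q/30) (X(Q) = -2 + (Q + Q)*(Q + (5 + 11*Q/30)) = -2 + (2*Q)*(5 + 41*Q/30) = -2 + 2*Q*(5 + 41*Q/30))
-342*(X(3 - 9) + 287) = -342*((-2 + 10*(3 - 9) + 41*(3 - 9)²/15) + 287) = -342*((-2 + 10*(-6) + (41/15)*(-6)²) + 287) = -342*((-2 - 60 + (41/15)*36) + 287) = -342*((-2 - 60 + 492/5) + 287) = -342*(182/5 + 287) = -342*1617/5 = -553014/5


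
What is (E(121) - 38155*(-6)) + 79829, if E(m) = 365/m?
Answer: 37360204/121 ≈ 3.0876e+5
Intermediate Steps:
(E(121) - 38155*(-6)) + 79829 = (365/121 - 38155*(-6)) + 79829 = (365*(1/121) + 228930) + 79829 = (365/121 + 228930) + 79829 = 27700895/121 + 79829 = 37360204/121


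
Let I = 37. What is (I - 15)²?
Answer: 484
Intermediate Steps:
(I - 15)² = (37 - 15)² = 22² = 484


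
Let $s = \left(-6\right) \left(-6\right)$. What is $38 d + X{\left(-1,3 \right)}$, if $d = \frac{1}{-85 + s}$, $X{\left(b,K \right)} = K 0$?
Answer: $- \frac{38}{49} \approx -0.77551$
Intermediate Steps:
$s = 36$
$X{\left(b,K \right)} = 0$
$d = - \frac{1}{49}$ ($d = \frac{1}{-85 + 36} = \frac{1}{-49} = - \frac{1}{49} \approx -0.020408$)
$38 d + X{\left(-1,3 \right)} = 38 \left(- \frac{1}{49}\right) + 0 = - \frac{38}{49} + 0 = - \frac{38}{49}$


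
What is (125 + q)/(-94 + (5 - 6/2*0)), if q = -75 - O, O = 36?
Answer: -14/89 ≈ -0.15730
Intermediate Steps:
q = -111 (q = -75 - 1*36 = -75 - 36 = -111)
(125 + q)/(-94 + (5 - 6/2*0)) = (125 - 111)/(-94 + (5 - 6/2*0)) = 14/(-94 + (5 - 6*½*0)) = 14/(-94 + (5 - 3*0)) = 14/(-94 + (5 + 0)) = 14/(-94 + 5) = 14/(-89) = -1/89*14 = -14/89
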